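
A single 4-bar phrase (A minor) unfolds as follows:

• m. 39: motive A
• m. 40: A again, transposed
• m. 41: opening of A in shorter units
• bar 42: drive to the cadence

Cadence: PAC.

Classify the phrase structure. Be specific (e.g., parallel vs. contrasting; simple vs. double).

sentence

Basic idea (m. 39) + its repetition (measure 40) form the presentation; fragmentation and cadence (bars 41–42) form the continuation — the 4-bar whole is a sentence.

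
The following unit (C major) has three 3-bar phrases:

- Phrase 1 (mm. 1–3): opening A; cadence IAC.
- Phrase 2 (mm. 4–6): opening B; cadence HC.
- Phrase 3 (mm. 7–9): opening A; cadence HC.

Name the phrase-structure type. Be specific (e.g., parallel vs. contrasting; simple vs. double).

The final phrase closes with a half cadence, which is not stronger than the preceding half cadence; the 3 phrases lack an overall antecedent–consequent design and so form a phrase group.

phrase group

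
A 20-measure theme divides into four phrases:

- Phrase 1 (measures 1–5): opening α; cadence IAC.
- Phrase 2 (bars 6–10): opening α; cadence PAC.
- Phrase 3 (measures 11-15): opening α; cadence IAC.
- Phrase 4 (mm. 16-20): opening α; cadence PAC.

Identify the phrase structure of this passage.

repeated period

The cadence pattern IAC–PAC–IAC–PAC is weak–strong twice, and phrases 3–4 restate phrases 1–2: a period heard twice, not a double period (which would end weakly at phrase 2).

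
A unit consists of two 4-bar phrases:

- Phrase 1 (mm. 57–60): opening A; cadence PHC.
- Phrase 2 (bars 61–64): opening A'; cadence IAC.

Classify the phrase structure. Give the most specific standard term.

Phrase 1 ends with a Phrygian half cadence (weaker) and phrase 2 with an imperfect authentic cadence (stronger): antecedent + consequent = a period.
The two phrases open with the same material (A / A'), so the period is parallel.

parallel period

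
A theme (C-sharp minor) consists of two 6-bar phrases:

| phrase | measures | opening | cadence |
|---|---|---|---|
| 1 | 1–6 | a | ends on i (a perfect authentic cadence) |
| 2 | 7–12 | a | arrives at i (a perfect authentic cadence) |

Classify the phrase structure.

repeated phrase

Both phrases have the same opening (a) and the same cadence (perfect authentic cadence): the second is a restatement, not a consequent, so this is a repeated phrase rather than a period.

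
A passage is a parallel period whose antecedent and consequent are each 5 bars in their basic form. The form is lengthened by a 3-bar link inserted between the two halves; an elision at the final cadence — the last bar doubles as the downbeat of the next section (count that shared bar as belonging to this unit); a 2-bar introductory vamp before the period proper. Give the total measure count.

15 measures

Basic parallel period: 5 + 5 = 10 bars.
10 (basic form) + 3 (link) + 2 (introduction) = 15.
The elision shares a bar with the next section but does not change this unit's count.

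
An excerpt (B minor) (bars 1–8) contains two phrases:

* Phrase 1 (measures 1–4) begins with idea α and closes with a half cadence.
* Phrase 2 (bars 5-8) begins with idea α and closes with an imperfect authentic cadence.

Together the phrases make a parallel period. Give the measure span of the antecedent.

measures 1–4

The phrase ending with the weaker cadence (half cadence) is the antecedent; the one ending more conclusively (imperfect authentic cadence) is the consequent. The antecedent is measures 1–4.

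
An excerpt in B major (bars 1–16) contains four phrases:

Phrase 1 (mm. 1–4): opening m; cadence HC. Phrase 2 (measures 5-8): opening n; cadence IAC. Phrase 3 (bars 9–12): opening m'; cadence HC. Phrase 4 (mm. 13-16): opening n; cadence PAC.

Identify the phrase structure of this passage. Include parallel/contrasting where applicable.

parallel double period

Four phrases in two halves: the first half (measures 1-8) ends with an imperfect authentic cadence, the second (mm. 9–16) with a perfect authentic cadence — a large antecedent–consequent pair, i.e. a double period.
Phrase 3 begins with the same material as phrase 1, making it parallel.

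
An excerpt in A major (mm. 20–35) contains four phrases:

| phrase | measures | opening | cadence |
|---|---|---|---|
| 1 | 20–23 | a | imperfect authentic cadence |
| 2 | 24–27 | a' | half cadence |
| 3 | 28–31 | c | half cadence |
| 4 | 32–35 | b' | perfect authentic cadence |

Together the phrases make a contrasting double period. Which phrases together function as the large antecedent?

phrases 1 and 2

In a double period the first pair of phrases (ending half cadence) is the large antecedent and the second pair (ending perfect authentic cadence) is the large consequent; the antecedent is phrases 1 and 2.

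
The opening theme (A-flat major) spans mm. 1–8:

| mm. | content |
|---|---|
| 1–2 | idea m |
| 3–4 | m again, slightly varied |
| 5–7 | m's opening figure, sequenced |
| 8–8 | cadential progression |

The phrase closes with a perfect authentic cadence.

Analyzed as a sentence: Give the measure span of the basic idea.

The presentation of a sentence is the basic idea (mm. 1–2) plus its repetition (measures 3–4); the basic idea is therefore bars 1–2.

measures 1–2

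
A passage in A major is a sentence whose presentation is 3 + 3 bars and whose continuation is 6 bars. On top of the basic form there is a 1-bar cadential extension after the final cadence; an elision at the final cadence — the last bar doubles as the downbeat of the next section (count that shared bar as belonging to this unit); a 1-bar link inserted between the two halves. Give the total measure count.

Basic sentence: 3 + 3 + 6 = 12 bars.
12 (basic form) + 1 (cadential extension) + 1 (link) = 14.
The elision shares a bar with the next section but does not change this unit's count.

14 measures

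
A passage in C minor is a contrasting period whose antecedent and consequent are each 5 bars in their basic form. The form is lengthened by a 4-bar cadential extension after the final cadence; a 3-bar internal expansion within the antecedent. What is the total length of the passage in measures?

17 measures

Basic contrasting period: 5 + 5 = 10 bars.
10 (basic form) + 4 (cadential extension) + 3 (internal expansion) = 17.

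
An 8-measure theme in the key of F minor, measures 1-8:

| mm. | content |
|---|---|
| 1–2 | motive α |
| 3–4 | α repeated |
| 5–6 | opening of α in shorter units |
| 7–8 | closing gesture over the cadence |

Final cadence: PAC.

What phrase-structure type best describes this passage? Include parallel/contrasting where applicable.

Basic idea (measures 1-2) + its repetition (bars 3-4) form the presentation; fragmentation and cadence (measures 5–8) form the continuation — the 8-bar whole is a sentence.

sentence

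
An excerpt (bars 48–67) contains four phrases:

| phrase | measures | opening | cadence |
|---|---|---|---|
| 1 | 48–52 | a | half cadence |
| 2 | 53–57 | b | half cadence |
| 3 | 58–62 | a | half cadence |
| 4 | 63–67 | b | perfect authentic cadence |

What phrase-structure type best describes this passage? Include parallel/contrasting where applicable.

parallel double period

Four phrases in two halves: the first half (bars 48–57) ends with a half cadence, the second (mm. 58–67) with a perfect authentic cadence — a large antecedent–consequent pair, i.e. a double period.
Phrase 3 begins with the same material as phrase 1, making it parallel.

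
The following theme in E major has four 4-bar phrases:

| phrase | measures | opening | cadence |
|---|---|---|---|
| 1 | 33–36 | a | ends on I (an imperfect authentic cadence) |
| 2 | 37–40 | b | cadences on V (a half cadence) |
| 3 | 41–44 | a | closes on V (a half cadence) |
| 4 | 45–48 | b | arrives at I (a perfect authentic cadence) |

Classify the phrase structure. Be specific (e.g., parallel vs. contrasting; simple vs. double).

parallel double period

Four phrases in two halves: the first half (measures 33-40) ends with a half cadence, the second (measures 41–48) with a perfect authentic cadence — a large antecedent–consequent pair, i.e. a double period.
Phrase 3 begins with the same material as phrase 1, making it parallel.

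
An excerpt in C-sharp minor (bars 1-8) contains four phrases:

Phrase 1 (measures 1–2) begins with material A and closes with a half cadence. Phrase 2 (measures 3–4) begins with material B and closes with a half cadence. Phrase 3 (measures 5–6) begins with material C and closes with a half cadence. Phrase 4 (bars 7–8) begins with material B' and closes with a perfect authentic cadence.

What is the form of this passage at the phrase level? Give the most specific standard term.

Four phrases in two halves: the first half (measures 1–4) ends with a half cadence, the second (measures 5–8) with a perfect authentic cadence — a large antecedent–consequent pair, i.e. a double period.
Phrase 3 begins with different material from phrase 1, making it contrasting.

contrasting double period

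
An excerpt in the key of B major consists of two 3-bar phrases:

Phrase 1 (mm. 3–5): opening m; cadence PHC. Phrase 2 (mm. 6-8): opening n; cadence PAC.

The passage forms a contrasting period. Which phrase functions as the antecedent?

phrase 1

The phrase ending with the weaker cadence (Phrygian half cadence) is the antecedent; the one ending more conclusively (perfect authentic cadence) is the consequent. The antecedent is phrase 1.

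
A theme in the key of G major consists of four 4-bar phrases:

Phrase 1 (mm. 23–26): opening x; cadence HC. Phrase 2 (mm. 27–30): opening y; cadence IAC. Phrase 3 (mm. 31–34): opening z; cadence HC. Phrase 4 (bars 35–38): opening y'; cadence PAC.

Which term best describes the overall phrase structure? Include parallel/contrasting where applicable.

contrasting double period

Four phrases in two halves: the first half (mm. 23–30) ends with an imperfect authentic cadence, the second (mm. 31–38) with a perfect authentic cadence — a large antecedent–consequent pair, i.e. a double period.
Phrase 3 begins with different material from phrase 1, making it contrasting.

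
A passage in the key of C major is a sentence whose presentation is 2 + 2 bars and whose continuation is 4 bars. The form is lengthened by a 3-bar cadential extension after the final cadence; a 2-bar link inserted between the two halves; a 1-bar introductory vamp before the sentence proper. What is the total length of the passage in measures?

Basic sentence: 2 + 2 + 4 = 8 bars.
8 (basic form) + 3 (cadential extension) + 2 (link) + 1 (introduction) = 14.

14 measures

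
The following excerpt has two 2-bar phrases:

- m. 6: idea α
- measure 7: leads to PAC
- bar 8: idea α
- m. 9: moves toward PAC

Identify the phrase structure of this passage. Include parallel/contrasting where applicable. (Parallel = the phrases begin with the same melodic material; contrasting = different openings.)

repeated phrase

Both phrases have the same opening (α) and the same cadence (perfect authentic cadence): the second is a restatement, not a consequent, so this is a repeated phrase rather than a period.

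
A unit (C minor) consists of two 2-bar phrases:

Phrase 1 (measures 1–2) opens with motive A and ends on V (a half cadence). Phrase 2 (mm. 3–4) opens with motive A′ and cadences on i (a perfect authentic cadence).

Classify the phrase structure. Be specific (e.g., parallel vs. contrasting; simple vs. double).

parallel period

Phrase 1 ends with a half cadence (weaker) and phrase 2 with a perfect authentic cadence (stronger): antecedent + consequent = a period.
The two phrases open with the same material (A / A′), so the period is parallel.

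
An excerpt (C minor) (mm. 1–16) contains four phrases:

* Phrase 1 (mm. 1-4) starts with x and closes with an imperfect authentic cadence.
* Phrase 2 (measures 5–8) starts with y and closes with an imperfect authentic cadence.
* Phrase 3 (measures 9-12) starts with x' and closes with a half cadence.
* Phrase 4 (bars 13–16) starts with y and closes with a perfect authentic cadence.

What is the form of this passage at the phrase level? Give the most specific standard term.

parallel double period

Four phrases in two halves: the first half (bars 1–8) ends with an imperfect authentic cadence, the second (mm. 9–16) with a perfect authentic cadence — a large antecedent–consequent pair, i.e. a double period.
Phrase 3 begins with the same material as phrase 1, making it parallel.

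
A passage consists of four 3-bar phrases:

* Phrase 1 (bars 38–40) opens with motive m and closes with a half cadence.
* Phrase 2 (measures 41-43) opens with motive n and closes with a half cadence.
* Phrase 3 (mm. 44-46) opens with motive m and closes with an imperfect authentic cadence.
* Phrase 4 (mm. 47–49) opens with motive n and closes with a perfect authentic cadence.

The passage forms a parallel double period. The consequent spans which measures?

In a double period the four phrases pair into a large antecedent (phrases 1–2, ending half cadence) and a large consequent (phrases 3–4, ending perfect authentic cadence). The consequent spans mm. 44–49.

measures 44–49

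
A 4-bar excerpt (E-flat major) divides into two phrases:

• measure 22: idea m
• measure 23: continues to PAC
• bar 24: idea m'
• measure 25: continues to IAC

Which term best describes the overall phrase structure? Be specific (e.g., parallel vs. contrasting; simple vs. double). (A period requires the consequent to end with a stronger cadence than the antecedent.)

phrase group

The second phrase closes with an imperfect authentic cadence, which is not stronger than the first phrase's perfect authentic cadence; without a weak→strong cadential pair there is no antecedent–consequent relationship, so this is a phrase group rather than a period.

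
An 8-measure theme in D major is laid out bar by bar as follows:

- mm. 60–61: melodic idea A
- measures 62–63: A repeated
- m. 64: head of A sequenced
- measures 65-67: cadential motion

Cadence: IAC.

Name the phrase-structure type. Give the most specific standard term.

Basic idea (mm. 60–61) + its repetition (bars 62–63) form the presentation; fragmentation and cadence (mm. 64-67) form the continuation — the 8-bar whole is a sentence.

sentence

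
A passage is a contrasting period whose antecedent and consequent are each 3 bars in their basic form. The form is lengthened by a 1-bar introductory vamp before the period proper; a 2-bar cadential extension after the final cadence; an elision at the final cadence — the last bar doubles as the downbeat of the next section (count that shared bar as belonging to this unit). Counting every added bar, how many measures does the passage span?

Basic contrasting period: 3 + 3 = 6 bars.
6 (basic form) + 1 (introduction) + 2 (cadential extension) = 9.
The elision shares a bar with the next section but does not change this unit's count.

9 measures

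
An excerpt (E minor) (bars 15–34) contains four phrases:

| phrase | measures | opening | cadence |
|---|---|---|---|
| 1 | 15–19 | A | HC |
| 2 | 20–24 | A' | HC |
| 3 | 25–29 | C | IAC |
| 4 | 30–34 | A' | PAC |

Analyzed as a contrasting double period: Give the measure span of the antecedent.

measures 15–24

In a double period the four phrases pair into a large antecedent (phrases 1–2, ending half cadence) and a large consequent (phrases 3–4, ending perfect authentic cadence). The antecedent spans bars 15–24.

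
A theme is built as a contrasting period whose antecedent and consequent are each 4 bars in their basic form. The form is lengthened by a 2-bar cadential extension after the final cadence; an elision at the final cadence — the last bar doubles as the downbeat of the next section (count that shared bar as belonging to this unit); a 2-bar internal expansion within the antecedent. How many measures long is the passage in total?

12 measures

Basic contrasting period: 4 + 4 = 8 bars.
8 (basic form) + 2 (cadential extension) + 2 (internal expansion) = 12.
The elision shares a bar with the next section but does not change this unit's count.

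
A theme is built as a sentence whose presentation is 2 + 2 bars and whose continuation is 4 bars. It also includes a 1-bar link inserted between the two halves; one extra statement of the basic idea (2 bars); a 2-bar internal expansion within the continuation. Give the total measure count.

Basic sentence: 2 + 2 + 4 = 8 bars.
8 (basic form) + 1 (link) + 2 (extra statement) + 2 (internal expansion) = 13.

13 measures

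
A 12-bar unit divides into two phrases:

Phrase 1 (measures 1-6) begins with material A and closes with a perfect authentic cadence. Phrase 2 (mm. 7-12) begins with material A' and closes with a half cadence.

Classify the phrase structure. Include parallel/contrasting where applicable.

The second phrase closes with a half cadence, which is not stronger than the first phrase's perfect authentic cadence; without a weak→strong cadential pair there is no antecedent–consequent relationship, so this is a phrase group rather than a period.

phrase group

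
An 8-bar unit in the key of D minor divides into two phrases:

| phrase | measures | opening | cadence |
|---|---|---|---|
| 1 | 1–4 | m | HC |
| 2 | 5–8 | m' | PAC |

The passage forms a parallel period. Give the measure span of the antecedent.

measures 1–4

The antecedent is the phrase ending with the weaker cadence (half cadence, phrase 1) and the consequent the one ending more conclusively (perfect authentic cadence, phrase 2); the antecedent is mm. 1–4.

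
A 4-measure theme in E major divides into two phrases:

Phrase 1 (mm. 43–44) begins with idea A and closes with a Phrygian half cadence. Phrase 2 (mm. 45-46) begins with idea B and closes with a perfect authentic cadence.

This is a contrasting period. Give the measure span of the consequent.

The phrase ending with the weaker cadence (Phrygian half cadence) is the antecedent; the one ending more conclusively (perfect authentic cadence) is the consequent. The consequent is measures 45–46.

measures 45–46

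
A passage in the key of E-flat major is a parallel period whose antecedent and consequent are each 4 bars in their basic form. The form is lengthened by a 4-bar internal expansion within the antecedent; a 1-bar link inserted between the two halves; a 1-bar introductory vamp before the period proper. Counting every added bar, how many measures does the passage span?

Basic parallel period: 4 + 4 = 8 bars.
8 (basic form) + 4 (internal expansion) + 1 (link) + 1 (introduction) = 14.

14 measures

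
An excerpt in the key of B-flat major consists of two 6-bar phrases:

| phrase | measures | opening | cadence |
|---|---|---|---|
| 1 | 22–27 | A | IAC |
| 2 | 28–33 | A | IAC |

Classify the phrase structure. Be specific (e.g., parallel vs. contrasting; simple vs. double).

repeated phrase

Both phrases have the same opening (A) and the same cadence (imperfect authentic cadence): the second is a restatement, not a consequent, so this is a repeated phrase rather than a period.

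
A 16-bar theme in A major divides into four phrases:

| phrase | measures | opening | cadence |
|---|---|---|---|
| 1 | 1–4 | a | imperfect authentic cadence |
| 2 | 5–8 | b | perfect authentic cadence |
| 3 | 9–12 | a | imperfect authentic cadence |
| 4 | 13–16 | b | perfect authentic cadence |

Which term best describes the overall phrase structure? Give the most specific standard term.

The cadence pattern IAC–PAC–IAC–PAC is weak–strong twice, and phrases 3–4 restate phrases 1–2: a period heard twice, not a double period (which would end weakly at phrase 2).

repeated period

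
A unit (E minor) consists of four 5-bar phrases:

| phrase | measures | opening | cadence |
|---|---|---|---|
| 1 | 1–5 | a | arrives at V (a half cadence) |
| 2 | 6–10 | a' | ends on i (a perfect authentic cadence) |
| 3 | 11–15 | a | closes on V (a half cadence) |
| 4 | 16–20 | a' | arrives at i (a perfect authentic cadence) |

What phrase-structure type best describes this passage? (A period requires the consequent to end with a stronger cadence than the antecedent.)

The cadence pattern HC–PAC–HC–PAC is weak–strong twice, and phrases 3–4 restate phrases 1–2: a period heard twice, not a double period (which would end weakly at phrase 2).

repeated period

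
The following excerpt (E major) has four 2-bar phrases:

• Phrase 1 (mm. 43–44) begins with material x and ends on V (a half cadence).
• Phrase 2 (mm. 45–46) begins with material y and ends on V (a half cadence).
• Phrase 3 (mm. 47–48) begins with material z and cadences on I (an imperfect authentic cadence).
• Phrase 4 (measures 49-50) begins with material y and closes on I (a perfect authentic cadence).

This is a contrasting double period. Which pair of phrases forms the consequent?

phrases 3 and 4

In a double period the first pair of phrases (ending half cadence) is the large antecedent and the second pair (ending perfect authentic cadence) is the large consequent; the consequent is phrases 3 and 4.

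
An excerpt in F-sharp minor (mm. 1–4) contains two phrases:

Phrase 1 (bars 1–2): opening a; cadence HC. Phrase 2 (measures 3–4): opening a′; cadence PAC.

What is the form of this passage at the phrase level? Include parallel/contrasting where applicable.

parallel period

Phrase 1 ends with a half cadence (weaker) and phrase 2 with a perfect authentic cadence (stronger): antecedent + consequent = a period.
The two phrases open with the same material (a / a′), so the period is parallel.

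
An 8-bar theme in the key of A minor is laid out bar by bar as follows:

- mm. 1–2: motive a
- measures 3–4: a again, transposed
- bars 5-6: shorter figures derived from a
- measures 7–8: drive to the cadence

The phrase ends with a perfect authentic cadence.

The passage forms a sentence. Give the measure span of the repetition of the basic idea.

measures 3–4

The presentation of a sentence is the basic idea (bars 1-2) plus its repetition (bars 3–4); the repetition of the basic idea is therefore bars 3-4.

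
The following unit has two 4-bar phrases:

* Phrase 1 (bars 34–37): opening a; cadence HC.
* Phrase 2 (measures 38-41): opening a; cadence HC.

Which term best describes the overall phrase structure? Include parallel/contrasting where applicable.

Both phrases have the same opening (a) and the same cadence (half cadence): the second is a restatement, not a consequent, so this is a repeated phrase rather than a period.

repeated phrase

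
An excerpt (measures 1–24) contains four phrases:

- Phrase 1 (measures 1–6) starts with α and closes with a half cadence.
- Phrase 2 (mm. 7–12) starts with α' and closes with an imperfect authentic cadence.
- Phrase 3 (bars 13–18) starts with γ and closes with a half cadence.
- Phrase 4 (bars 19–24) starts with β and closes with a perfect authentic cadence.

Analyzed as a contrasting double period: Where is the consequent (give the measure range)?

measures 13–24

In a double period the four phrases pair into a large antecedent (phrases 1–2, ending imperfect authentic cadence) and a large consequent (phrases 3–4, ending perfect authentic cadence). The consequent spans bars 13-24.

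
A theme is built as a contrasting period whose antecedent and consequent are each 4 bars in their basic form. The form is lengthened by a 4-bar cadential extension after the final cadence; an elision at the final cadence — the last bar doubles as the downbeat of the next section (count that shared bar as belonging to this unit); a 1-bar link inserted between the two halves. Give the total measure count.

13 measures

Basic contrasting period: 4 + 4 = 8 bars.
8 (basic form) + 4 (cadential extension) + 1 (link) = 13.
The elision shares a bar with the next section but does not change this unit's count.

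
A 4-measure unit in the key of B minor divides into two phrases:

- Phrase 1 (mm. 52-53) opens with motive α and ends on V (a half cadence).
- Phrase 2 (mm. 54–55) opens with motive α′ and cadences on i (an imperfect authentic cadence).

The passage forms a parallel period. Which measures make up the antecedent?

The phrase ending with the weaker cadence (half cadence) is the antecedent; the one ending more conclusively (imperfect authentic cadence) is the consequent. The antecedent is measures 52–53.

measures 52–53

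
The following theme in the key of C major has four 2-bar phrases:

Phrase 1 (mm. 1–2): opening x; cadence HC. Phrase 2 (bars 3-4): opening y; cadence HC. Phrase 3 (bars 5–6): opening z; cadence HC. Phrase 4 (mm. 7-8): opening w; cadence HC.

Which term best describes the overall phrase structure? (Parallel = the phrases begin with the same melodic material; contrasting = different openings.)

Phrase 4 ends with a half cadence, no stronger than phrase 2's half cadence, so the four phrases do not form a double period; nor do phrases 3–4 duplicate 1–2, so it is not a repeated period. With no phrase reaching a conclusive cadence, the passage is a phrase group.

phrase group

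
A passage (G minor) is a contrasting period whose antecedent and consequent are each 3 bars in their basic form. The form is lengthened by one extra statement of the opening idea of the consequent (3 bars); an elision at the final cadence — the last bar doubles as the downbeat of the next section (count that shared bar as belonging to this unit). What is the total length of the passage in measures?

Basic contrasting period: 3 + 3 = 6 bars.
6 (basic form) + 3 (extra statement) = 9.
The elision shares a bar with the next section but does not change this unit's count.

9 measures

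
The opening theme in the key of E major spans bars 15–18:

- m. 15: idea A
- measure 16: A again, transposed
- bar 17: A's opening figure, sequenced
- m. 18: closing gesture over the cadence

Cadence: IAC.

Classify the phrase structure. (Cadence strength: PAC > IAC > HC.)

Basic idea (m. 15) + its repetition (measure 16) form the presentation; fragmentation and cadence (measures 17–18) form the continuation — the 4-bar whole is a sentence.

sentence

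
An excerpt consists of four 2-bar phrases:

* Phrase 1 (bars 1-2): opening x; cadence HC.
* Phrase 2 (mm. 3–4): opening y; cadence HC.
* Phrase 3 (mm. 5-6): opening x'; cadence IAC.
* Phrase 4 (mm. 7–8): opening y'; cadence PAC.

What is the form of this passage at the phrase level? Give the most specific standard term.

parallel double period

Four phrases in two halves: the first half (measures 1-4) ends with a half cadence, the second (mm. 5–8) with a perfect authentic cadence — a large antecedent–consequent pair, i.e. a double period.
Phrase 3 begins with the same material as phrase 1, making it parallel.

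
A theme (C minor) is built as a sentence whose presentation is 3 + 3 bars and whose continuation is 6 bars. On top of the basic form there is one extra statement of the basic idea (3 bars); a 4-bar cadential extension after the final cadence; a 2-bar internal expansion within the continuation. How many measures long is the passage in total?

21 measures

Basic sentence: 3 + 3 + 6 = 12 bars.
12 (basic form) + 3 (extra statement) + 4 (cadential extension) + 2 (internal expansion) = 21.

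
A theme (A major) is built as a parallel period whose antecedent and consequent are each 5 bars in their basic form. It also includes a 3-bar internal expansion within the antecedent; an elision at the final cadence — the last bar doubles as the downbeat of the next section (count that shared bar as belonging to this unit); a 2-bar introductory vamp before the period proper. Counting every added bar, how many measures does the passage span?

Basic parallel period: 5 + 5 = 10 bars.
10 (basic form) + 3 (internal expansion) + 2 (introduction) = 15.
The elision shares a bar with the next section but does not change this unit's count.

15 measures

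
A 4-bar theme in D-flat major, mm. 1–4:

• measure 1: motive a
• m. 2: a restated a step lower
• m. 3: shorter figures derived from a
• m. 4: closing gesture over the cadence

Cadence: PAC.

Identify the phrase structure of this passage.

sentence

Basic idea (m. 1) + its repetition (m. 2) form the presentation; fragmentation and cadence (measures 3-4) form the continuation — the 4-bar whole is a sentence.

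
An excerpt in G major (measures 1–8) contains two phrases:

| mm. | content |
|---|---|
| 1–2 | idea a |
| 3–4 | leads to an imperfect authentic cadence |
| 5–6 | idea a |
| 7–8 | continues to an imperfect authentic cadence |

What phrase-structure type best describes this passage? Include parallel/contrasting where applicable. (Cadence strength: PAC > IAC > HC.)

Both phrases have the same opening (a) and the same cadence (imperfect authentic cadence): the second is a restatement, not a consequent, so this is a repeated phrase rather than a period.

repeated phrase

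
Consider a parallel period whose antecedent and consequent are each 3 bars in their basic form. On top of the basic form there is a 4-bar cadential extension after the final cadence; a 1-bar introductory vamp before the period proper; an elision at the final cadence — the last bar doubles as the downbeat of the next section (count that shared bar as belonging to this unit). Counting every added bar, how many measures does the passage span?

Basic parallel period: 3 + 3 = 6 bars.
6 (basic form) + 4 (cadential extension) + 1 (introduction) = 11.
The elision shares a bar with the next section but does not change this unit's count.

11 measures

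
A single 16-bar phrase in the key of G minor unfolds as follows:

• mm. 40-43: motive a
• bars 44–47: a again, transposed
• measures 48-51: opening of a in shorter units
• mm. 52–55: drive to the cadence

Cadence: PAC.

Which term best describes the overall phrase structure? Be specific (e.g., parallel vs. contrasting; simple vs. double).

sentence

Basic idea (mm. 40–43) + its repetition (mm. 44–47) form the presentation; fragmentation and cadence (measures 48-55) form the continuation — the 16-bar whole is a sentence.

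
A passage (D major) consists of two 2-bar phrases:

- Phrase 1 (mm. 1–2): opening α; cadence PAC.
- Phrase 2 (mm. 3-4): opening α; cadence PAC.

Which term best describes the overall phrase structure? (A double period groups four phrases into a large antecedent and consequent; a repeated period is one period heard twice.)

repeated phrase

Both phrases have the same opening (α) and the same cadence (perfect authentic cadence): the second is a restatement, not a consequent, so this is a repeated phrase rather than a period.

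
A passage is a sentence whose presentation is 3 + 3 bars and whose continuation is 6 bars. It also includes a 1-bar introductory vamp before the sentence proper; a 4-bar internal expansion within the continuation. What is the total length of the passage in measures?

Basic sentence: 3 + 3 + 6 = 12 bars.
12 (basic form) + 1 (introduction) + 4 (internal expansion) = 17.

17 measures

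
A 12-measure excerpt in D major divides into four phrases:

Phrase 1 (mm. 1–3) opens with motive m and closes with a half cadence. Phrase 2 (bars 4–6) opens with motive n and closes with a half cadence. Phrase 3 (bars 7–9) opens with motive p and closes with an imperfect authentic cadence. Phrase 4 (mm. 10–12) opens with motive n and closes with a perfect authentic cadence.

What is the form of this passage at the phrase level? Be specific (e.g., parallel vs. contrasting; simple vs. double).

contrasting double period

Four phrases in two halves: the first half (mm. 1–6) ends with a half cadence, the second (mm. 7-12) with a perfect authentic cadence — a large antecedent–consequent pair, i.e. a double period.
Phrase 3 begins with different material from phrase 1, making it contrasting.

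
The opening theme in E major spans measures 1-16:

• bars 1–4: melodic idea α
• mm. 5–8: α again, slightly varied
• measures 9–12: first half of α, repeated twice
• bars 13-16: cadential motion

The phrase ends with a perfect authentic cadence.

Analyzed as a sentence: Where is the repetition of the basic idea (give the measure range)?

The presentation of a sentence is the basic idea (bars 1–4) plus its repetition (mm. 5-8); the repetition of the basic idea is therefore bars 5–8.

measures 5–8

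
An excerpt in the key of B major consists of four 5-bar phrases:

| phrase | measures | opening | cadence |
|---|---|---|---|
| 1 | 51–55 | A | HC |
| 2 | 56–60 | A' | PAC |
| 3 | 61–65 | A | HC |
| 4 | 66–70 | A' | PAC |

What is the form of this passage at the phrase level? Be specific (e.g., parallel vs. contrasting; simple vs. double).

repeated period

The cadence pattern HC–PAC–HC–PAC is weak–strong twice, and phrases 3–4 restate phrases 1–2: a period heard twice, not a double period (which would end weakly at phrase 2).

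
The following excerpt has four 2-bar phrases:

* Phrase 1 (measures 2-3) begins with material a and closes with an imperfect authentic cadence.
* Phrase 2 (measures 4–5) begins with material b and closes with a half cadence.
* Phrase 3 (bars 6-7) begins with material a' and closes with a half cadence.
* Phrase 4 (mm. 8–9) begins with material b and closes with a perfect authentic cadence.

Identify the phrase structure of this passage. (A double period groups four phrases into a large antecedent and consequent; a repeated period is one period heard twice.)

Four phrases in two halves: the first half (bars 2–5) ends with a half cadence, the second (measures 6–9) with a perfect authentic cadence — a large antecedent–consequent pair, i.e. a double period.
Phrase 3 begins with the same material as phrase 1, making it parallel.

parallel double period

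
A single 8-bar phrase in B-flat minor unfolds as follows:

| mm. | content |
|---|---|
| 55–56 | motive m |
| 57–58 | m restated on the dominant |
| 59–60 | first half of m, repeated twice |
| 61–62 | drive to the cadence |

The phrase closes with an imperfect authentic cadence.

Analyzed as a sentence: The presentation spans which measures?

measures 55–58

The presentation of a sentence is the basic idea (bars 55-56) plus its repetition (measures 57-58); the presentation is therefore mm. 55–58.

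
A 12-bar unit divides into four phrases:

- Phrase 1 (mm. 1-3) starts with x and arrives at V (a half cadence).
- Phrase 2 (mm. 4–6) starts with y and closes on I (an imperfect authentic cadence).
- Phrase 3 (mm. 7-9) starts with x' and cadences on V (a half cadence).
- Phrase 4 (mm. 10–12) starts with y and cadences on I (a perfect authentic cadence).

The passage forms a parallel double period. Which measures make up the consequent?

In a double period the first pair of phrases (ending imperfect authentic cadence) is the large antecedent and the second pair (ending perfect authentic cadence) is the large consequent; the consequent is measures 7–12.

measures 7–12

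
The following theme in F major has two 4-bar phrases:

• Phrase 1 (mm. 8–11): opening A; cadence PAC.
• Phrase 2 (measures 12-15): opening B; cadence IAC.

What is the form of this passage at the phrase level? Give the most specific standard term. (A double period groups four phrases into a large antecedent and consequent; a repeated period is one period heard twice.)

phrase group

The second phrase closes with an imperfect authentic cadence, which is not stronger than the first phrase's perfect authentic cadence; without a weak→strong cadential pair there is no antecedent–consequent relationship, so this is a phrase group rather than a period.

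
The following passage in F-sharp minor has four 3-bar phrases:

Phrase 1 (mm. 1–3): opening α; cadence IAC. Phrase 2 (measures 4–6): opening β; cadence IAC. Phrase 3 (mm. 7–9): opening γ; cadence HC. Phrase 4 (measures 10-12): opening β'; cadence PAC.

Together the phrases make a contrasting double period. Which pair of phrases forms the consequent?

phrases 3 and 4

In a double period the first pair of phrases (ending imperfect authentic cadence) is the large antecedent and the second pair (ending perfect authentic cadence) is the large consequent; the consequent is phrases 3 and 4.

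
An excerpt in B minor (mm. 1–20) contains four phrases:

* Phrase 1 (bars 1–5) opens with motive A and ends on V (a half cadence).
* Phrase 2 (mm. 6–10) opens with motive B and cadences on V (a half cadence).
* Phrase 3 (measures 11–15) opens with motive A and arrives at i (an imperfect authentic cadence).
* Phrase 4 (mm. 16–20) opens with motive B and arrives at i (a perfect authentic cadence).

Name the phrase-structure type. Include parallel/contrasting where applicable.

Four phrases in two halves: the first half (mm. 1-10) ends with a half cadence, the second (measures 11-20) with a perfect authentic cadence — a large antecedent–consequent pair, i.e. a double period.
Phrase 3 begins with the same material as phrase 1, making it parallel.

parallel double period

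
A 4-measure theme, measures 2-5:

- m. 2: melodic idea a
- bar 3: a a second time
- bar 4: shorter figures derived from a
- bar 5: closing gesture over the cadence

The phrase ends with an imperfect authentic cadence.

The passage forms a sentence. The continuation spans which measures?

measures 4–5

After the presentation (bars 2–3), the continuation covers the fragmentation through the cadence: measures 4-5.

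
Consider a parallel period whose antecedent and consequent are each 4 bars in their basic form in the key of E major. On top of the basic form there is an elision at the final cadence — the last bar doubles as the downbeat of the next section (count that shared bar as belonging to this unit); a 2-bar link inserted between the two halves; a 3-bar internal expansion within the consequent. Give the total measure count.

Basic parallel period: 4 + 4 = 8 bars.
8 (basic form) + 2 (link) + 3 (internal expansion) = 13.
The elision shares a bar with the next section but does not change this unit's count.

13 measures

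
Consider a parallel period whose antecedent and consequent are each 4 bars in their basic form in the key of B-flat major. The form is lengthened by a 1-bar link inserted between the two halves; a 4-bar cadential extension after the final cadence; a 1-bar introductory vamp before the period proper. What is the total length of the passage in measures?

Basic parallel period: 4 + 4 = 8 bars.
8 (basic form) + 1 (link) + 4 (cadential extension) + 1 (introduction) = 14.

14 measures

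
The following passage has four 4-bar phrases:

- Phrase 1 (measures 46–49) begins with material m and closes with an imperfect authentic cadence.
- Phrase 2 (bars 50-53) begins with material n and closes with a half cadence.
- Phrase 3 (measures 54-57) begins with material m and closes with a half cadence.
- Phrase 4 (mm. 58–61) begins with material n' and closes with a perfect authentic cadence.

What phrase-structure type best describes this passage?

Four phrases in two halves: the first half (bars 46–53) ends with a half cadence, the second (measures 54–61) with a perfect authentic cadence — a large antecedent–consequent pair, i.e. a double period.
Phrase 3 begins with the same material as phrase 1, making it parallel.

parallel double period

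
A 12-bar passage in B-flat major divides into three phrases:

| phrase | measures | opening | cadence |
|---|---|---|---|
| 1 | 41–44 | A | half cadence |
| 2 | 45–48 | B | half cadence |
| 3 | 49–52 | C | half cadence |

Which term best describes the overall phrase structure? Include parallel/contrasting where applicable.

The final phrase closes with a half cadence, which is not stronger than the preceding half cadence; the 3 phrases lack an overall antecedent–consequent design and so form a phrase group.

phrase group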